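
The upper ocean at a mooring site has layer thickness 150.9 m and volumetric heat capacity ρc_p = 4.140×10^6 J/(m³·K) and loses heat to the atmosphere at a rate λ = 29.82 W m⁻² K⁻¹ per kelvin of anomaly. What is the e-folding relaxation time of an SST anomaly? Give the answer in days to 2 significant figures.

Areal heat capacity C = ρc_p × D = 4.140×10^6 × 150.9 = 6.25×10^8 J m⁻² K⁻¹.
Relaxation time τ = C / λ = 6.25×10^8 / 29.82 = 2.09×10^7 s.
In days: 2.09×10^7 s / (86400 s/day) = 242 days.

240 days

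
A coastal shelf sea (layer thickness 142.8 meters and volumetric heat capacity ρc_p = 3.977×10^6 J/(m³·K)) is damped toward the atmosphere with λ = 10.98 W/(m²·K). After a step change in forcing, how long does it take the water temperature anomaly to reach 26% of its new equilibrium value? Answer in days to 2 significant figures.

Areal heat capacity C = ρc_p × D = 3.977×10^6 × 142.8 = 5.68×10^8 J/(m²·K).
τ = C / λ = 5.68×10^8 / 10.98 = 5.17×10^7 s.
Fraction reached: 1 − e^(−t/τ) = 0.26 ⇒ t = −τ ln(1 − 0.26) = τ × 0.301.
t = 1.56×10^7 s = 180 days.

180 days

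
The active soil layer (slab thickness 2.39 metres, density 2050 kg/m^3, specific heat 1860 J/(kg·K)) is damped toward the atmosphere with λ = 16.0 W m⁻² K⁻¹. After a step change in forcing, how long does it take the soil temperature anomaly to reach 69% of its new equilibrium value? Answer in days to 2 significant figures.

Areal heat capacity C = ρ c_p D = 2050 × 1860 × 2.39 = 9.11×10^6 J m⁻² K⁻¹.
τ = C / λ = 9.11×10^6 / 16.0 = 5.70×10^5 s.
Fraction reached: 1 − e^(−t/τ) = 0.69 ⇒ t = −τ ln(1 − 0.69) = τ × 1.17.
t = 6.67×10^5 s = 7.72 days.

7.7 days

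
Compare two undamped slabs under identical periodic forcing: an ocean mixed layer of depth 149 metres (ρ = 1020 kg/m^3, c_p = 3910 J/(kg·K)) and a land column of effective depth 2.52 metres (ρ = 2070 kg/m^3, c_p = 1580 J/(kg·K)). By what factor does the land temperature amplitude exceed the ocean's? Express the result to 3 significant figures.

72.1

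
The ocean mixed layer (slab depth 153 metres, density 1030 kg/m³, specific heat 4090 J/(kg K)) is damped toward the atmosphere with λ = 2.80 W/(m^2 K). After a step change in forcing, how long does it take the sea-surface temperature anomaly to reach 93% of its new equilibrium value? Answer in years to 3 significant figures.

Areal heat capacity C = ρ c_p D = 1030 × 4090 × 153 = 6.45×10^8 J m⁻² K⁻¹.
τ = C / λ = 6.45×10^8 / 2.80 = 2.30×10^8 s.
Fraction reached: 1 − e^(−t/τ) = 0.93 ⇒ t = −τ ln(1 − 0.93) = τ × 2.66.
t = 6.12×10^8 s = 19.4 years.

19.4 years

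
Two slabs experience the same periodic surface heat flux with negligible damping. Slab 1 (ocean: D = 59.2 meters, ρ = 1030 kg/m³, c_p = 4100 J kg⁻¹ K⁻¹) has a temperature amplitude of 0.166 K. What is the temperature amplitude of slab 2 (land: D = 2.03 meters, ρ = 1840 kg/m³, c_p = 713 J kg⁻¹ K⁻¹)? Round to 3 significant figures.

C_ocean = 2.50×10^8 J/(m²·K); C_land = 2.66×10^6 J/(m²·K).
A ∝ 1/C ⇒ A_land = A_ocean × C_ocean/C_land = 0.166 × 93.9 = 15.6 K.

15.6 K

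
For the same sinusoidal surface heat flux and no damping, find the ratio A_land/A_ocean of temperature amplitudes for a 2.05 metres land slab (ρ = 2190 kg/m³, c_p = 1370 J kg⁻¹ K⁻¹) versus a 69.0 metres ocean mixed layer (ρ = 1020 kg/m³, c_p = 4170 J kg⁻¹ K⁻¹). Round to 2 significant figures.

48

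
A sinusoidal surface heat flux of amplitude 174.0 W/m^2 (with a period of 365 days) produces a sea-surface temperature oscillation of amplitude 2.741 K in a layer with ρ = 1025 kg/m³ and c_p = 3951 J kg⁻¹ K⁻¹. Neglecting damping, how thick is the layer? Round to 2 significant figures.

79 m

ω = 2π / 3.15×10^7 s = 1.99×10^-7 s⁻¹.
Required C = F₀ / (A ω) = 174.0 / (2.741 × 1.99×10^-7) = 3.19×10^8 J/(m²·K).
D = C / (ρ c_p) = 3.19×10^8 / (1025 × 3951) = 78.7 m.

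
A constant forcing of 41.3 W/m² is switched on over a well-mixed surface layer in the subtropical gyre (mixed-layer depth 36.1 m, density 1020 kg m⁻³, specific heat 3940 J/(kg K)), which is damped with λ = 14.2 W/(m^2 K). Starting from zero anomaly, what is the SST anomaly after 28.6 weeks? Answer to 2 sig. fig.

2.4 K

Areal heat capacity C = ρ c_p D = 1020 × 3940 × 36.1 = 1.45×10^8 J/(m^2 K).
τ = C / λ = 1.45×10^8 / 14.2 = 1.02×10^7 s.
Equilibrium anomaly ΔT_eq = F / λ = 41.3 / 14.2 = 2.91 K.
t = 28.6 weeks = 1.73×10^7 s, so t/τ = 1.69.
ΔT(t) = ΔT_eq (1 − e^(−t/τ)) = 2.91 × (1 − e^−1.69) = 2.37 K.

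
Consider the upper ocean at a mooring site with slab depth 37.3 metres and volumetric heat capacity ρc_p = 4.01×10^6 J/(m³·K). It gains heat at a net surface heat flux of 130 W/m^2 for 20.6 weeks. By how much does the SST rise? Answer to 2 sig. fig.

11 K

Areal heat capacity C = ρc_p × D = 4.01×10^6 × 37.3 = 1.50×10^8 J/(m²·K).
Net heat input Q = F Δt = 130 × (20.6 weeks × 6.048×10^5 s/week) = 1.62×10^9 J/m².
ΔT = Q / C = 1.62×10^9 / 1.50×10^8 = 10.8 K.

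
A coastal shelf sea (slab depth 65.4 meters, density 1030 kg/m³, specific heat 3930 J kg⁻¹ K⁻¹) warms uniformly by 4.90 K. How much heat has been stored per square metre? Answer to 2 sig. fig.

1.3×10^9

Areal heat capacity C = ρ c_p D = 1030 × 3930 × 65.4 = 2.65×10^8 J m⁻² K⁻¹.
ΔQ = C ΔT = 2.65×10^8 × 4.90 = 1.30×10^9 J/m².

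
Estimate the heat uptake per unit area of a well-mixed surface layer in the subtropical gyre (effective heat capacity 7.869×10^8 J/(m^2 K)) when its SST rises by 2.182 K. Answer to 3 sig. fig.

Areal heat capacity C = 7.869×10^8 J/(m^2 K) (given).
ΔQ = C ΔT = 7.87×10^8 × 2.182 = 1.72×10^9 J/m².

1.72×10^9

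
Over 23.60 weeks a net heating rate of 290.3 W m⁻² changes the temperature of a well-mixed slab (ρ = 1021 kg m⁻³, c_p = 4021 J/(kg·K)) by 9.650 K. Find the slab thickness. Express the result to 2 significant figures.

100 m

Heat input Q = F Δt = 290.3 × 1.43×10^7 s = 4.14×10^9 J/m².
Required areal heat capacity C = Q / ΔT = 4.29×10^8 J/(m²·K).
Depth D = C / (ρ c_p) = 4.29×10^8 / (1021 × 4021) = 105 m.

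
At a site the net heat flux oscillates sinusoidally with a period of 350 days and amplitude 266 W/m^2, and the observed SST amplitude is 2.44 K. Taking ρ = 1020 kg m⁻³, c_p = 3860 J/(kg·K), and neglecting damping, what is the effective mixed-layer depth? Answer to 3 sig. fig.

133 m

ω = 2π / 3.02×10^7 s = 2.08×10^-7 s⁻¹.
Required C = F₀ / (A ω) = 266 / (2.44 × 2.08×10^-7) = 5.25×10^8 J/(m²·K).
D = C / (ρ c_p) = 5.25×10^8 / (1020 × 3860) = 133 m.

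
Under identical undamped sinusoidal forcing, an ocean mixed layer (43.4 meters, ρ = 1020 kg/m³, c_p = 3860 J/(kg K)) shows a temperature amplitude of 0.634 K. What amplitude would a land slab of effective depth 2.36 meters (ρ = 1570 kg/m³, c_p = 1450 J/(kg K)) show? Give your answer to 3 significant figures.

C_ocean = 1.71×10^8 J/(m²·K); C_land = 5.37×10^6 J/(m²·K).
A ∝ 1/C ⇒ A_land = A_ocean × C_ocean/C_land = 0.634 × 31.8 = 20.2 K.

20.2 K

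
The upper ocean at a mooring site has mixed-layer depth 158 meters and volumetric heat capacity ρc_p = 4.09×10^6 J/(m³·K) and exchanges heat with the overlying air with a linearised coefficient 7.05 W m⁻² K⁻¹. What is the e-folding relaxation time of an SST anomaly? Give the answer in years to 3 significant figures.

2.90 years

Areal heat capacity C = ρc_p × D = 4.09×10^6 × 158 = 6.46×10^8 J/(m^2 K).
Relaxation time τ = C / λ = 6.46×10^8 / 7.05 = 9.17×10^7 s.
In years: 9.17×10^7 s / (3.156×10^7 s/year) = 2.90 years.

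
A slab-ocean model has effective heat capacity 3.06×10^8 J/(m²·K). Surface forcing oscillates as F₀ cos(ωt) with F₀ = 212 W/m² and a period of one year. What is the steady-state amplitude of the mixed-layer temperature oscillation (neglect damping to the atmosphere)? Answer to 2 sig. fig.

3.5 K

Areal heat capacity C = 3.06×10^8 J/(m²·K) (given).
Angular frequency ω = 2π / T = 2π / 3.15×10^7 s = 1.99×10^-7 s⁻¹.
Cω = 3.06×10^8 × 1.99×10^-7 = 61.0 W/(m²·K).
Amplitude A = F₀ / (Cω) = 212 / 61.0 = 3.48 K.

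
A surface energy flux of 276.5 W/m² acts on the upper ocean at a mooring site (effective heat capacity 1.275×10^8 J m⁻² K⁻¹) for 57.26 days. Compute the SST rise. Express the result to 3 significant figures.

Areal heat capacity C = 1.275×10^8 J m⁻² K⁻¹ (given).
Net heat input Q = F Δt = 276.5 × (57.26 days × 86400 s/day) = 1.37×10^9 J/m².
ΔT = Q / C = 1.37×10^9 / 1.27×10^8 = 10.7 K.

10.7 K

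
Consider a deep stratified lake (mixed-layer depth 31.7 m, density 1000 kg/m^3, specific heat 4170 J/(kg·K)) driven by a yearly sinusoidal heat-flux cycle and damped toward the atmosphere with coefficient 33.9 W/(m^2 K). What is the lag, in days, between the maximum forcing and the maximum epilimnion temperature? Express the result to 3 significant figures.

Areal heat capacity C = ρ c_p D = 1000 × 4170 × 31.7 = 1.32×10^8 J/(m^2 K).
ω = 2π / 3.15×10^7 s = 1.99×10^-7 s⁻¹.
Phase lag φ = arctan(Cω/λ) = arctan(26.3/33.9) = 0.661 rad.
Time lag = φ / ω = 0.661 / 1.99×10^-7 = 3.32×10^6 s = 38.4 days.

38.4 days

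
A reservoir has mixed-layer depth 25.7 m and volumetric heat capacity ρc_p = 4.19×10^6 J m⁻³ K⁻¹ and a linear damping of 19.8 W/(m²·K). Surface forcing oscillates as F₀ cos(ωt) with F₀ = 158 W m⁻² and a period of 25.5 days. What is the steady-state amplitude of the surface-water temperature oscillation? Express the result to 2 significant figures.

Areal heat capacity C = ρc_p × D = 4.19×10^6 × 25.7 = 1.08×10^8 J/(m^2 K).
Angular frequency ω = 2π / T = 2π / 2.20×10^6 s = 2.85×10^-6 s⁻¹.
√((Cω)² + λ²) = √((307)² + 19.8²) = 308 W/(m²·K).
Amplitude A = F₀ / √((Cω)²+λ²) = 158 / 308 = 0.513 K.

0.51 K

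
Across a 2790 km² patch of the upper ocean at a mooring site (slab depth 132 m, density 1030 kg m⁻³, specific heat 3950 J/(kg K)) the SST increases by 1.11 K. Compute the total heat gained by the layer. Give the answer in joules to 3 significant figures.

1.66×10^18 J

Areal heat capacity C = ρ c_p D = 1030 × 3950 × 132 = 5.37×10^8 J/(m^2 K).
Heat per unit area: q = C ΔT = 5.37×10^8 × 1.11 = 5.96×10^8 J/m².
Total heat: Q = q × A = 5.96×10^8 × (2790 × 10⁶ m²) = 1.66×10^18 J.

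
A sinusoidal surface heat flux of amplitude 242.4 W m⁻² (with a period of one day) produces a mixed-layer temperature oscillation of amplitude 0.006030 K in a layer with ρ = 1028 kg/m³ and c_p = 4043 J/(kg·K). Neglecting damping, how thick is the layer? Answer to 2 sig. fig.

ω = 2π / 86400 s = 7.27×10^-5 s⁻¹.
Required C = F₀ / (A ω) = 242.4 / (0.006030 × 7.27×10^-5) = 5.53×10^8 J/(m²·K).
D = C / (ρ c_p) = 5.53×10^8 / (1028 × 4043) = 133 m.

130 m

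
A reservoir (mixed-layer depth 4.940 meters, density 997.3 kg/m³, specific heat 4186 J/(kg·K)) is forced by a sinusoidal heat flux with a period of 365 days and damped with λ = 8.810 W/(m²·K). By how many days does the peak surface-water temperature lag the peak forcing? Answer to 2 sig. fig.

Areal heat capacity C = ρ c_p D = 997.3 × 4186 × 4.940 = 2.06×10^7 J/(m²·K).
ω = 2π / 3.15×10^7 s = 1.99×10^-7 s⁻¹.
Phase lag φ = arctan(Cω/λ) = arctan(4.11/8.810) = 0.436 rad.
Time lag = φ / ω = 0.436 / 1.99×10^-7 = 2.19×10^6 s = 25.4 days.

25 days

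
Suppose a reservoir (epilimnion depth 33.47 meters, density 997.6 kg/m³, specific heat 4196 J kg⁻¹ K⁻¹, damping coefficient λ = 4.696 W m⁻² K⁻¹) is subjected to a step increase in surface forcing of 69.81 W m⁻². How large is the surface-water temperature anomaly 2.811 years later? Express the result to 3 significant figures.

Areal heat capacity C = ρ c_p D = 997.6 × 4196 × 33.47 = 1.40×10^8 J/(m²·K).
τ = C / λ = 1.40×10^8 / 4.696 = 2.98×10^7 s.
Equilibrium anomaly ΔT_eq = F / λ = 69.81 / 4.696 = 14.9 K.
t = 2.811 years = 8.87×10^7 s, so t/τ = 2.97.
ΔT(t) = ΔT_eq (1 − e^(−t/τ)) = 14.9 × (1 − e^−2.97) = 14.1 K.

14.1 K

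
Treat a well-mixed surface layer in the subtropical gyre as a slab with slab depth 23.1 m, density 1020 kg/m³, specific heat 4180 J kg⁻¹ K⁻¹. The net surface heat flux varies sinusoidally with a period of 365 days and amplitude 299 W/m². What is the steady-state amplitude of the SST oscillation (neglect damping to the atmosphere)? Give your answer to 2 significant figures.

15 K

Areal heat capacity C = ρ c_p D = 1020 × 4180 × 23.1 = 9.85×10^7 J/(m²·K).
Angular frequency ω = 2π / T = 2π / 3.15×10^7 s = 1.99×10^-7 s⁻¹.
Cω = 9.85×10^7 × 1.99×10^-7 = 19.6 W/(m²·K).
Amplitude A = F₀ / (Cω) = 299 / 19.6 = 15.2 K.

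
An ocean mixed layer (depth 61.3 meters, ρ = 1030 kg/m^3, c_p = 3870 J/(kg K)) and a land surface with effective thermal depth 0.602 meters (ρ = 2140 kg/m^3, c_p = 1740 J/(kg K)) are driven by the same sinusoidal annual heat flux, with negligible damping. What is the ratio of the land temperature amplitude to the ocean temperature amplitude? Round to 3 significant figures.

109

C_ocean = 1030 × 3870 × 61.3 = 2.44×10^8 J/(m²·K).
C_land = 2140 × 1740 × 0.602 = 2.24×10^6 J/(m²·K).
Undamped amplitude ∝ 1/C, so A_land/A_ocean = C_ocean/C_land = 109.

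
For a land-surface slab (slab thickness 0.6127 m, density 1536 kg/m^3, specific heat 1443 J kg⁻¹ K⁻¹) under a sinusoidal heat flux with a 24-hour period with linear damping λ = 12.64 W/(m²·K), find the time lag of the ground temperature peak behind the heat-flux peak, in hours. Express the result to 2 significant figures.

Areal heat capacity C = ρ c_p D = 1536 × 1443 × 0.6127 = 1.36×10^6 J/(m^2 K).
ω = 2π / 86400 s = 7.27×10^-5 s⁻¹.
Phase lag φ = arctan(Cω/λ) = arctan(98.8/12.64) = 1.44 rad.
Time lag = φ / ω = 1.44 / 7.27×10^-5 = 19800 s = 5.51 hours.

5.5 hours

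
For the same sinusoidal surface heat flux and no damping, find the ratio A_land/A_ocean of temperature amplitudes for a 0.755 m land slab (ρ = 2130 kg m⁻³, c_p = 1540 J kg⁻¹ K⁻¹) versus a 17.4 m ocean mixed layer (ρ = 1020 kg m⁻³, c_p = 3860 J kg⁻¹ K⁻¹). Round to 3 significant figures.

27.7

C_ocean = 1020 × 3860 × 17.4 = 6.85×10^7 J/(m²·K).
C_land = 2130 × 1540 × 0.755 = 2.48×10^6 J/(m²·K).
Undamped amplitude ∝ 1/C, so A_land/A_ocean = C_ocean/C_land = 27.7.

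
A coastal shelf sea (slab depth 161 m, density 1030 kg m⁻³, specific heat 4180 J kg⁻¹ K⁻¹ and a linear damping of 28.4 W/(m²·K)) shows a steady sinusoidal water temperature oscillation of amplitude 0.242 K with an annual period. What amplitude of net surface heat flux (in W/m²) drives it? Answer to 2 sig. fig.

Areal heat capacity C = ρ c_p D = 1030 × 4180 × 161 = 6.93×10^8 J/(m^2 K).
ω = 2π / 3.15×10^7 s = 1.99×10^-7 s⁻¹.
√((Cω)² + λ²) = √((138)² + 28.4²) = 141 W/(m²·K).
F₀ = A × √((Cω)²+λ²) = 0.242 × 141 = 34.1 W/m².

34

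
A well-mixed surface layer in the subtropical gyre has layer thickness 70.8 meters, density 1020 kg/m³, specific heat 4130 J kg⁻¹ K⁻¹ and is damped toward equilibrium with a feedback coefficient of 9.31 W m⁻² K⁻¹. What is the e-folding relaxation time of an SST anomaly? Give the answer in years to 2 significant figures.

1.0 years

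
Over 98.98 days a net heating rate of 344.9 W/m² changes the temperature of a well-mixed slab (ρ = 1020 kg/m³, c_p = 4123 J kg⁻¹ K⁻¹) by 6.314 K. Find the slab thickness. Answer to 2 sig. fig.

110 m

Heat input Q = F Δt = 344.9 × 8.55×10^6 s = 2.95×10^9 J/m².
Required areal heat capacity C = Q / ΔT = 4.67×10^8 J/(m²·K).
Depth D = C / (ρ c_p) = 4.67×10^8 / (1020 × 4123) = 111 m.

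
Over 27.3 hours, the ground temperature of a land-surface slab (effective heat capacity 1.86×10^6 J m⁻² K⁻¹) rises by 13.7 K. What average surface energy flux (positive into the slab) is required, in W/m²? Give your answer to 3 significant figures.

259

Areal heat capacity C = 1.86×10^6 J m⁻² K⁻¹ (given).
Required heat per unit area: Q = C ΔT = 1.86×10^6 × 13.7 = 2.55×10^7 J/m².
Flux F = Q / Δt = 2.55×10^7 / 98300 s = 259 W/m².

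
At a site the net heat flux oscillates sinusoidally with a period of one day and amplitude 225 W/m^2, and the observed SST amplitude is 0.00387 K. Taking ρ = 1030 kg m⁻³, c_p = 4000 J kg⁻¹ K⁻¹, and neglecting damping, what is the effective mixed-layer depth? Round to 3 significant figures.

ω = 2π / 86400 s = 7.27×10^-5 s⁻¹.
Required C = F₀ / (A ω) = 225 / (0.00387 × 7.27×10^-5) = 7.99×10^8 J/(m²·K).
D = C / (ρ c_p) = 7.99×10^8 / (1030 × 4000) = 194 m.

194 m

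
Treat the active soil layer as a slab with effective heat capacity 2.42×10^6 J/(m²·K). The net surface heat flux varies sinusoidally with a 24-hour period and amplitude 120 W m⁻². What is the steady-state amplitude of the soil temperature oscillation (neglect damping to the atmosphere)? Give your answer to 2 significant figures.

Areal heat capacity C = 2.42×10^6 J/(m²·K) (given).
Angular frequency ω = 2π / T = 2π / 86400 s = 7.27×10^-5 s⁻¹.
Cω = 2.42×10^6 × 7.27×10^-5 = 176 W/(m²·K).
Amplitude A = F₀ / (Cω) = 120 / 176 = 0.682 K.

0.68 K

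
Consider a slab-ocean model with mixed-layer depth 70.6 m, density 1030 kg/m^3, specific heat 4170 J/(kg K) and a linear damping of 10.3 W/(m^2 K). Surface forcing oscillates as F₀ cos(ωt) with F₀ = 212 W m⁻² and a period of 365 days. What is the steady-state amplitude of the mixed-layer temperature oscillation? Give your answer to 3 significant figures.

3.46 K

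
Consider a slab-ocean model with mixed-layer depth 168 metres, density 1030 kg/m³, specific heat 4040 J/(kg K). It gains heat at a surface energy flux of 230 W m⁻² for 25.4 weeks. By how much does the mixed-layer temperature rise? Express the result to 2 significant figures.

5.1 K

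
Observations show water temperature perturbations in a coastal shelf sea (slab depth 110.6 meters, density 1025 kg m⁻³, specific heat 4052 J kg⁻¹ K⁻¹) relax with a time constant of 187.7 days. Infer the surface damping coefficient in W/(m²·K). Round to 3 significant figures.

28.3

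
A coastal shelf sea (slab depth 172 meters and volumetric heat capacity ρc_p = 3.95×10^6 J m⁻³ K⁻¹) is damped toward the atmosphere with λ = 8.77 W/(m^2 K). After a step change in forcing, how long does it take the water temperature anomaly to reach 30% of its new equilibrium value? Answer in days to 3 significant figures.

Areal heat capacity C = ρc_p × D = 3.95×10^6 × 172 = 6.79×10^8 J/(m^2 K).
τ = C / λ = 6.79×10^8 / 8.77 = 7.75×10^7 s.
Fraction reached: 1 − e^(−t/τ) = 0.30 ⇒ t = −τ ln(1 − 0.30) = τ × 0.357.
t = 2.76×10^7 s = 320 days.

320 days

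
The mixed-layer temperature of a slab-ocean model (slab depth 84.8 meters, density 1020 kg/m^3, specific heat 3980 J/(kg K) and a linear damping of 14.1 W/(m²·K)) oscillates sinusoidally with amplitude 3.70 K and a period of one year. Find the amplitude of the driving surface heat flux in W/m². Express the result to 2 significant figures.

260

Areal heat capacity C = ρ c_p D = 1020 × 3980 × 84.8 = 3.44×10^8 J m⁻² K⁻¹.
ω = 2π / 3.15×10^7 s = 1.99×10^-7 s⁻¹.
√((Cω)² + λ²) = √((68.6)² + 14.1²) = 70.0 W/(m²·K).
F₀ = A × √((Cω)²+λ²) = 3.70 × 70.0 = 259 W/m².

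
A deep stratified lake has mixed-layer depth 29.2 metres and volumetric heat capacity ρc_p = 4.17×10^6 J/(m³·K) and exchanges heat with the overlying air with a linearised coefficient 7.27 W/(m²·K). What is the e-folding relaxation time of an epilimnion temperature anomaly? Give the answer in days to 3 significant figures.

Areal heat capacity C = ρc_p × D = 4.17×10^6 × 29.2 = 1.22×10^8 J m⁻² K⁻¹.
Relaxation time τ = C / λ = 1.22×10^8 / 7.27 = 1.67×10^7 s.
In days: 1.67×10^7 s / (86400 s/day) = 194 days.

194 days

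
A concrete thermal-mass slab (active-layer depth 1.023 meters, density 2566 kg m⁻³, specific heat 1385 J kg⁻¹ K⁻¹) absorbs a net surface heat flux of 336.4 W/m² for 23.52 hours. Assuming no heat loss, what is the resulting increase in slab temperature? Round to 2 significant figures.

7.8 K

Areal heat capacity C = ρ c_p D = 2566 × 1385 × 1.023 = 3.64×10^6 J/(m^2 K).
Net heat input Q = F Δt = 336.4 × (23.52 hours × 3600 s/hour) = 2.85×10^7 J/m².
ΔT = Q / C = 2.85×10^7 / 3.64×10^6 = 7.83 K.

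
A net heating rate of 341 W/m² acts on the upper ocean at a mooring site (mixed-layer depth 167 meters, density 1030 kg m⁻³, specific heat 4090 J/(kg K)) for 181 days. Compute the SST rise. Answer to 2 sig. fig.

Areal heat capacity C = ρ c_p D = 1030 × 4090 × 167 = 7.04×10^8 J m⁻² K⁻¹.
Net heat input Q = F Δt = 341 × (181 days × 86400 s/day) = 5.33×10^9 J/m².
ΔT = Q / C = 5.33×10^9 / 7.04×10^8 = 7.58 K.

7.6 K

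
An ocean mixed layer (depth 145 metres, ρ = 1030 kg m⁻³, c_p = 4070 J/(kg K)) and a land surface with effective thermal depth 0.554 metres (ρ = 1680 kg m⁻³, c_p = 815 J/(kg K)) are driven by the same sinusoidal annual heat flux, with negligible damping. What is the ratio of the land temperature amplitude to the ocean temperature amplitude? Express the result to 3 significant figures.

C_ocean = 1030 × 4070 × 145 = 6.08×10^8 J/(m²·K).
C_land = 1680 × 815 × 0.554 = 7.59×10^5 J/(m²·K).
Undamped amplitude ∝ 1/C, so A_land/A_ocean = C_ocean/C_land = 801.

801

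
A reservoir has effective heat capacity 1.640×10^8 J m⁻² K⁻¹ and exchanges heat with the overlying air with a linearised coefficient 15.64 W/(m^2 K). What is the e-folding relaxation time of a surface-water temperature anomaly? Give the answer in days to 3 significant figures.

121 days

Areal heat capacity C = 1.640×10^8 J m⁻² K⁻¹ (given).
Relaxation time τ = C / λ = 1.64×10^8 / 15.64 = 1.05×10^7 s.
In days: 1.05×10^7 s / (86400 s/day) = 121 days.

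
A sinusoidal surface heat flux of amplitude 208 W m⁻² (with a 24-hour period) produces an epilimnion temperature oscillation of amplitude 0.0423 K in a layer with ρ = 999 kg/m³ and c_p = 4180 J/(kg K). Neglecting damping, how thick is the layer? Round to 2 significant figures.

ω = 2π / 86400 s = 7.27×10^-5 s⁻¹.
Required C = F₀ / (A ω) = 208 / (0.0423 × 7.27×10^-5) = 6.76×10^7 J/(m²·K).
D = C / (ρ c_p) = 6.76×10^7 / (999 × 4180) = 16.2 m.

16 m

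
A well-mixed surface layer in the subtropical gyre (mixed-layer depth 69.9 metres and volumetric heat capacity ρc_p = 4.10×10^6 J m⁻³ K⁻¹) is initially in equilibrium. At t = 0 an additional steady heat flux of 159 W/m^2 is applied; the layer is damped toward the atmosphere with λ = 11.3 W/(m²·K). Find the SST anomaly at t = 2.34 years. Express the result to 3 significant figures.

Areal heat capacity C = ρc_p × D = 4.10×10^6 × 69.9 = 2.87×10^8 J m⁻² K⁻¹.
τ = C / λ = 2.87×10^8 / 11.3 = 2.54×10^7 s.
Equilibrium anomaly ΔT_eq = F / λ = 159 / 11.3 = 14.1 K.
t = 2.34 years = 7.38×10^7 s, so t/τ = 2.91.
ΔT(t) = ΔT_eq (1 − e^(−t/τ)) = 14.1 × (1 − e^−2.91) = 13.3 K.

13.3 K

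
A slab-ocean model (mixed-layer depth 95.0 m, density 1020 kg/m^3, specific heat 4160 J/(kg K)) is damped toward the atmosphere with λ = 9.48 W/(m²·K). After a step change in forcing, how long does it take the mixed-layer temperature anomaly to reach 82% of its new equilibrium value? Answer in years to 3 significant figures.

2.31 years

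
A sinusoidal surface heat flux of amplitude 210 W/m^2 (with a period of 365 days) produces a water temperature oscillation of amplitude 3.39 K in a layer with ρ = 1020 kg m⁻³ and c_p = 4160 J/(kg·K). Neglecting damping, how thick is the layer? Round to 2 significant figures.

73 m

ω = 2π / 3.15×10^7 s = 1.99×10^-7 s⁻¹.
Required C = F₀ / (A ω) = 210 / (3.39 × 1.99×10^-7) = 3.11×10^8 J/(m²·K).
D = C / (ρ c_p) = 3.11×10^8 / (1020 × 4160) = 73.3 m.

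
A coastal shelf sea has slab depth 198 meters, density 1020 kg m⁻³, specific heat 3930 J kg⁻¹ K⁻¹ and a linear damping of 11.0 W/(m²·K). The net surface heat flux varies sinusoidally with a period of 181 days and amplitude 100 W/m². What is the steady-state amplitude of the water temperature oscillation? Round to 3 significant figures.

0.313 K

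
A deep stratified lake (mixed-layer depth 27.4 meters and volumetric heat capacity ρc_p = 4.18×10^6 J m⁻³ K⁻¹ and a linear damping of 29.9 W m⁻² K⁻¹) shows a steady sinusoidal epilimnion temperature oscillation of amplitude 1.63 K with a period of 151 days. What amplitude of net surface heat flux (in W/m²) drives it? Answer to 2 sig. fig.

100

Areal heat capacity C = ρc_p × D = 4.18×10^6 × 27.4 = 1.15×10^8 J/(m²·K).
ω = 2π / 1.30×10^7 s = 4.82×10^-7 s⁻¹.
√((Cω)² + λ²) = √((55.2)² + 29.9²) = 62.7 W/(m²·K).
F₀ = A × √((Cω)²+λ²) = 1.63 × 62.7 = 102 W/m².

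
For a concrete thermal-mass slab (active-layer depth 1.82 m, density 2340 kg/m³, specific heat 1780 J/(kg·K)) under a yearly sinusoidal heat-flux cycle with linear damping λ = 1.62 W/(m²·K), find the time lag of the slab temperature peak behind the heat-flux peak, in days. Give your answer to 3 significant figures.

Areal heat capacity C = ρ c_p D = 2340 × 1780 × 1.82 = 7.58×10^6 J m⁻² K⁻¹.
ω = 2π / 3.15×10^7 s = 1.99×10^-7 s⁻¹.
Phase lag φ = arctan(Cω/λ) = arctan(1.51/1.62) = 0.750 rad.
Time lag = φ / ω = 0.750 / 1.99×10^-7 = 3.77×10^6 s = 43.6 days.

43.6 days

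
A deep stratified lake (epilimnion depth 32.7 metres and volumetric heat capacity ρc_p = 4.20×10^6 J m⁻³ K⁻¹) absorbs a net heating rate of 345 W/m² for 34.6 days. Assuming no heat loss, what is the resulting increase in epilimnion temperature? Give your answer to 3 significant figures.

7.51 K

Areal heat capacity C = ρc_p × D = 4.20×10^6 × 32.7 = 1.37×10^8 J/(m^2 K).
Net heat input Q = F Δt = 345 × (34.6 days × 86400 s/day) = 1.03×10^9 J/m².
ΔT = Q / C = 1.03×10^9 / 1.37×10^8 = 7.51 K.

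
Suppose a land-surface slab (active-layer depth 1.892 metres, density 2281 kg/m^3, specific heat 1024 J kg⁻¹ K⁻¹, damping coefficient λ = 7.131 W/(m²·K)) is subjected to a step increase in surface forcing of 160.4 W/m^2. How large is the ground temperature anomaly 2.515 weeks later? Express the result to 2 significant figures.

Areal heat capacity C = ρ c_p D = 2281 × 1024 × 1.892 = 4.42×10^6 J/(m²·K).
τ = C / λ = 4.42×10^6 / 7.131 = 6.20×10^5 s.
Equilibrium anomaly ΔT_eq = F / λ = 160.4 / 7.131 = 22.5 K.
t = 2.515 weeks = 1.52×10^6 s, so t/τ = 2.45.
ΔT(t) = ΔT_eq (1 − e^(−t/τ)) = 22.5 × (1 − e^−2.45) = 20.6 K.

21 K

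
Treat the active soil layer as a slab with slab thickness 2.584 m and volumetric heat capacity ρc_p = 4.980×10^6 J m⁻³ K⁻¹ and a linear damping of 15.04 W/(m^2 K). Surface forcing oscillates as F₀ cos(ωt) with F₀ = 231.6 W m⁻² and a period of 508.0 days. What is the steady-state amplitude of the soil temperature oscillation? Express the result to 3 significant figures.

15.3 K

Areal heat capacity C = ρc_p × D = 4.980×10^6 × 2.584 = 1.29×10^7 J/(m^2 K).
Angular frequency ω = 2π / T = 2π / 4.39×10^7 s = 1.43×10^-7 s⁻¹.
√((Cω)² + λ²) = √((1.84)² + 15.04²) = 15.2 W/(m²·K).
Amplitude A = F₀ / √((Cω)²+λ²) = 231.6 / 15.2 = 15.3 K.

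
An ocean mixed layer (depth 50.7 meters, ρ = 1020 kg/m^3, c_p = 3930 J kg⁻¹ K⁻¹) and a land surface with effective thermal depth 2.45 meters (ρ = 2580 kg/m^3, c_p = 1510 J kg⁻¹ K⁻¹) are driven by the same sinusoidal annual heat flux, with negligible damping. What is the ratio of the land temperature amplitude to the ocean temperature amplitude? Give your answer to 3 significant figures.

C_ocean = 1020 × 3930 × 50.7 = 2.03×10^8 J/(m²·K).
C_land = 2580 × 1510 × 2.45 = 9.54×10^6 J/(m²·K).
Undamped amplitude ∝ 1/C, so A_land/A_ocean = C_ocean/C_land = 21.3.

21.3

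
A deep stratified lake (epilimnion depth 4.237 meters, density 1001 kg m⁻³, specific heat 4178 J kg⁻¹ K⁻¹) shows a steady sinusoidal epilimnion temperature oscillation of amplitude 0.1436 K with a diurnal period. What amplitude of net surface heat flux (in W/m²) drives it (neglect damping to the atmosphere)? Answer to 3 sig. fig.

185

Areal heat capacity C = ρ c_p D = 1001 × 4178 × 4.237 = 1.77×10^7 J/(m^2 K).
ω = 2π / 86400 s = 7.27×10^-5 s⁻¹.
Cω = 1.77×10^7 × 7.27×10^-5 = 1290 W/(m²·K).
F₀ = A × Cω = 0.1436 × 1290 = 185 W/m².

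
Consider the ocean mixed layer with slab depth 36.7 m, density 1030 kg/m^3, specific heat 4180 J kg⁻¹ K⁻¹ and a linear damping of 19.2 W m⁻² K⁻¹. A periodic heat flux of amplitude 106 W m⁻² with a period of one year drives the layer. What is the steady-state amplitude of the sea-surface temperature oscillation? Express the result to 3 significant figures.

Areal heat capacity C = ρ c_p D = 1030 × 4180 × 36.7 = 1.58×10^8 J/(m²·K).
Angular frequency ω = 2π / T = 2π / 3.15×10^7 s = 1.99×10^-7 s⁻¹.
√((Cω)² + λ²) = √((31.5)² + 19.2²) = 36.9 W/(m²·K).
Amplitude A = F₀ / √((Cω)²+λ²) = 106 / 36.9 = 2.87 K.

2.87 K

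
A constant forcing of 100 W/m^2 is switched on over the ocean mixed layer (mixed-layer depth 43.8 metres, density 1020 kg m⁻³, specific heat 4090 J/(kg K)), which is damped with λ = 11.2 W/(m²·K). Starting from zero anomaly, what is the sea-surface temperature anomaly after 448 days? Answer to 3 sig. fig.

8.10 K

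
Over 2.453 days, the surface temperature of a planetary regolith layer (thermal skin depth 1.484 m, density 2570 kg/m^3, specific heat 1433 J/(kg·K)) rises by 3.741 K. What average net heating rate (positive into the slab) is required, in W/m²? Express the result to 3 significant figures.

96.5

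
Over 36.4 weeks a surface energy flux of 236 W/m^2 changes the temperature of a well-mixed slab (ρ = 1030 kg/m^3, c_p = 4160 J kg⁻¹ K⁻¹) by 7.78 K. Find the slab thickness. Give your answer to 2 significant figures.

160 m

Heat input Q = F Δt = 236 × 2.20×10^7 s = 5.20×10^9 J/m².
Required areal heat capacity C = Q / ΔT = 6.68×10^8 J/(m²·K).
Depth D = C / (ρ c_p) = 6.68×10^8 / (1030 × 4160) = 156 m.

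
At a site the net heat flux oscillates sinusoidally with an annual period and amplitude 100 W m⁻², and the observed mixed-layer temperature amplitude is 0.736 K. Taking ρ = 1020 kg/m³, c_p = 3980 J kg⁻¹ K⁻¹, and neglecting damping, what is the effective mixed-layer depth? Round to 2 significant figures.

ω = 2π / 3.15×10^7 s = 1.99×10^-7 s⁻¹.
Required C = F₀ / (A ω) = 100 / (0.736 × 1.99×10^-7) = 6.82×10^8 J/(m²·K).
D = C / (ρ c_p) = 6.82×10^8 / (1020 × 3980) = 168 m.

170 m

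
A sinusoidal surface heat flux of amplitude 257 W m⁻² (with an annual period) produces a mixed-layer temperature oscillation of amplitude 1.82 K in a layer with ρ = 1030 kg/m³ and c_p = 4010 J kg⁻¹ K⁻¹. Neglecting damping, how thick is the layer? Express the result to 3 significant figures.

172 m

ω = 2π / 3.15×10^7 s = 1.99×10^-7 s⁻¹.
Required C = F₀ / (A ω) = 257 / (1.82 × 1.99×10^-7) = 7.09×10^8 J/(m²·K).
D = C / (ρ c_p) = 7.09×10^8 / (1030 × 4010) = 172 m.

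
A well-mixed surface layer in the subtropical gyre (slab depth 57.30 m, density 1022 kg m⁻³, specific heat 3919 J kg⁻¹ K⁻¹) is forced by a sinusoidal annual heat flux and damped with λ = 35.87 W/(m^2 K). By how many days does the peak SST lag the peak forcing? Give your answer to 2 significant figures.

Areal heat capacity C = ρ c_p D = 1022 × 3919 × 57.30 = 2.29×10^8 J m⁻² K⁻¹.
ω = 2π / 3.15×10^7 s = 1.99×10^-7 s⁻¹.
Phase lag φ = arctan(Cω/λ) = arctan(45.7/35.87) = 0.906 rad.
Time lag = φ / ω = 0.906 / 1.99×10^-7 = 4.55×10^6 s = 52.6 days.

53 days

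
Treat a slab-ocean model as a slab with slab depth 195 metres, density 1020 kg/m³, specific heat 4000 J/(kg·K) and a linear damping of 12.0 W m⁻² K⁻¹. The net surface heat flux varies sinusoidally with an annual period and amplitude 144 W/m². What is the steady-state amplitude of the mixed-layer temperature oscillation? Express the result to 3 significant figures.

Areal heat capacity C = ρ c_p D = 1020 × 4000 × 195 = 7.96×10^8 J m⁻² K⁻¹.
Angular frequency ω = 2π / T = 2π / 3.15×10^7 s = 1.99×10^-7 s⁻¹.
√((Cω)² + λ²) = √((159)² + 12.0²) = 159 W/(m²·K).
Amplitude A = F₀ / √((Cω)²+λ²) = 144 / 159 = 0.906 K.

0.906 K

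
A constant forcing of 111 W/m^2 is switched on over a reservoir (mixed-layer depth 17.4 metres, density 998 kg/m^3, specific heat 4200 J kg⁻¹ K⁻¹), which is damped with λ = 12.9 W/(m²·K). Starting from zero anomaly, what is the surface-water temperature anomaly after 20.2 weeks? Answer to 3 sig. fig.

7.61 K

Areal heat capacity C = ρ c_p D = 998 × 4200 × 17.4 = 7.29×10^7 J m⁻² K⁻¹.
τ = C / λ = 7.29×10^7 / 12.9 = 5.65×10^6 s.
Equilibrium anomaly ΔT_eq = F / λ = 111 / 12.9 = 8.60 K.
t = 20.2 weeks = 1.22×10^7 s, so t/τ = 2.16.
ΔT(t) = ΔT_eq (1 − e^(−t/τ)) = 8.60 × (1 − e^−2.16) = 7.61 K.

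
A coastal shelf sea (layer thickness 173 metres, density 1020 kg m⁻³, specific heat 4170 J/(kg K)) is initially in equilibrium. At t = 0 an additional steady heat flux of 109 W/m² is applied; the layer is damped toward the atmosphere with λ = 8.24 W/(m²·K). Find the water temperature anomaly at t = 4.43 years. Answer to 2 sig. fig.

10 K

Areal heat capacity C = ρ c_p D = 1020 × 4170 × 173 = 7.36×10^8 J m⁻² K⁻¹.
τ = C / λ = 7.36×10^8 / 8.24 = 8.93×10^7 s.
Equilibrium anomaly ΔT_eq = F / λ = 109 / 8.24 = 13.2 K.
t = 4.43 years = 1.40×10^8 s, so t/τ = 1.57.
ΔT(t) = ΔT_eq (1 − e^(−t/τ)) = 13.2 × (1 − e^−1.57) = 10.5 K.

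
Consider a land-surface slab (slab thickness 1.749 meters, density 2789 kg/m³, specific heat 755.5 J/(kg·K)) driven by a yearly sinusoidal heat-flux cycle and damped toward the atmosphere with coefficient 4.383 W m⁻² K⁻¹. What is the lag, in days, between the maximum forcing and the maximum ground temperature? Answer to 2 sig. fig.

Areal heat capacity C = ρ c_p D = 2789 × 755.5 × 1.749 = 3.69×10^6 J m⁻² K⁻¹.
ω = 2π / 3.15×10^7 s = 1.99×10^-7 s⁻¹.
Phase lag φ = arctan(Cω/λ) = arctan(0.734/4.383) = 0.166 rad.
Time lag = φ / ω = 0.166 / 1.99×10^-7 = 8.33×10^5 s = 9.64 days.

9.6 days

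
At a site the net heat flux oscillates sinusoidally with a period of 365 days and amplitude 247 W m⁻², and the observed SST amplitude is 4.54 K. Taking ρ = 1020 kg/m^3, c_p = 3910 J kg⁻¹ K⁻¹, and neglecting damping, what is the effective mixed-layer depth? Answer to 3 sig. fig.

68.5 m

ω = 2π / 3.15×10^7 s = 1.99×10^-7 s⁻¹.
Required C = F₀ / (A ω) = 247 / (4.54 × 1.99×10^-7) = 2.73×10^8 J/(m²·K).
D = C / (ρ c_p) = 2.73×10^8 / (1020 × 3910) = 68.5 m.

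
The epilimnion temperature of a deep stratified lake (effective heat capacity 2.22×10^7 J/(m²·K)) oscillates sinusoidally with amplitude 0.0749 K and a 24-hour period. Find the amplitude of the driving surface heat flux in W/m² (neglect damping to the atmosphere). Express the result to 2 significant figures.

120

Areal heat capacity C = 2.22×10^7 J/(m²·K) (given).
ω = 2π / 86400 s = 7.27×10^-5 s⁻¹.
Cω = 2.22×10^7 × 7.27×10^-5 = 1610 W/(m²·K).
F₀ = A × Cω = 0.0749 × 1610 = 121 W/m².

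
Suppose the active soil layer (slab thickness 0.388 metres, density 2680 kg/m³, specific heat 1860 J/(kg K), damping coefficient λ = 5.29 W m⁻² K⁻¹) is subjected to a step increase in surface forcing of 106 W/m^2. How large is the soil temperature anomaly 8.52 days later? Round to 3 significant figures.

17.4 K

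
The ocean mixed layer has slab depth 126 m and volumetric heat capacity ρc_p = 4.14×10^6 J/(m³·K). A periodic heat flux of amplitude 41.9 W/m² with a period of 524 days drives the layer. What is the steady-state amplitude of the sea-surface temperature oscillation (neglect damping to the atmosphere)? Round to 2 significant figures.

0.58 K

Areal heat capacity C = ρc_p × D = 4.14×10^6 × 126 = 5.22×10^8 J/(m²·K).
Angular frequency ω = 2π / T = 2π / 4.53×10^7 s = 1.39×10^-7 s⁻¹.
Cω = 5.22×10^8 × 1.39×10^-7 = 72.4 W/(m²·K).
Amplitude A = F₀ / (Cω) = 41.9 / 72.4 = 0.579 K.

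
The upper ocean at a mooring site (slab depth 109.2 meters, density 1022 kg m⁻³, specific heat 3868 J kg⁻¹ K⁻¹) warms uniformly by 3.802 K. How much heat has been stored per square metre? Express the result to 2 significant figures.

1.6×10^9

Areal heat capacity C = ρ c_p D = 1022 × 3868 × 109.2 = 4.32×10^8 J/(m²·K).
ΔQ = C ΔT = 4.32×10^8 × 3.802 = 1.64×10^9 J/m².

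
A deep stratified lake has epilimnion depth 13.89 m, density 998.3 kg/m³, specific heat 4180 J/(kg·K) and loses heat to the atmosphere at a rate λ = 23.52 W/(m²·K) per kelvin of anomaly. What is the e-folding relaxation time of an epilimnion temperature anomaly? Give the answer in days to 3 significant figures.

28.5 days

Areal heat capacity C = ρ c_p D = 998.3 × 4180 × 13.89 = 5.80×10^7 J/(m^2 K).
Relaxation time τ = C / λ = 5.80×10^7 / 23.52 = 2.46×10^6 s.
In days: 2.46×10^6 s / (86400 s/day) = 28.5 days.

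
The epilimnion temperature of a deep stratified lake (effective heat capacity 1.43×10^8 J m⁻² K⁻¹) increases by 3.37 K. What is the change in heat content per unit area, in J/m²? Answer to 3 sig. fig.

4.82×10^8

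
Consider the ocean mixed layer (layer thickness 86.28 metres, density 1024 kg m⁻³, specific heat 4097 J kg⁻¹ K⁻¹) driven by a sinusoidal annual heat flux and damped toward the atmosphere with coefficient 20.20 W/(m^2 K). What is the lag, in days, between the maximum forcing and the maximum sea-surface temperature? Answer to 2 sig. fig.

75 days

Areal heat capacity C = ρ c_p D = 1024 × 4097 × 86.28 = 3.62×10^8 J/(m^2 K).
ω = 2π / 3.15×10^7 s = 1.99×10^-7 s⁻¹.
Phase lag φ = arctan(Cω/λ) = arctan(72.1/20.20) = 1.30 rad.
Time lag = φ / ω = 1.30 / 1.99×10^-7 = 6.51×10^6 s = 75.4 days.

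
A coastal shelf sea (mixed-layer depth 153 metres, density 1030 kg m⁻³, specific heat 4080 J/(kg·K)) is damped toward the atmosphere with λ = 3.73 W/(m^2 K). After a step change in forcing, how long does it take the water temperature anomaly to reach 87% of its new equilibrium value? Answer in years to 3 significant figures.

11.1 years

Areal heat capacity C = ρ c_p D = 1030 × 4080 × 153 = 6.43×10^8 J m⁻² K⁻¹.
τ = C / λ = 6.43×10^8 / 3.73 = 1.72×10^8 s.
Fraction reached: 1 − e^(−t/τ) = 0.87 ⇒ t = −τ ln(1 − 0.87) = τ × 2.04.
t = 3.52×10^8 s = 11.1 years.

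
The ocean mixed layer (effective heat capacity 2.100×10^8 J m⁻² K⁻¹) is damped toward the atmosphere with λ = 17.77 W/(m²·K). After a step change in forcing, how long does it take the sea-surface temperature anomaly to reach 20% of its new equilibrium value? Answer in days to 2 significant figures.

31 days

Areal heat capacity C = 2.100×10^8 J m⁻² K⁻¹ (given).
τ = C / λ = 2.10×10^8 / 17.77 = 1.18×10^7 s.
Fraction reached: 1 − e^(−t/τ) = 0.20 ⇒ t = −τ ln(1 − 0.20) = τ × 0.223.
t = 2.64×10^6 s = 30.5 days.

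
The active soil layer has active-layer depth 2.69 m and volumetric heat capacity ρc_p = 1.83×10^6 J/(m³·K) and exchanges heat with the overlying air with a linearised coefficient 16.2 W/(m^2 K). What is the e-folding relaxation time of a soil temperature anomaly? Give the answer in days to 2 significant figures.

Areal heat capacity C = ρc_p × D = 1.83×10^6 × 2.69 = 4.92×10^6 J m⁻² K⁻¹.
Relaxation time τ = C / λ = 4.92×10^6 / 16.2 = 3.04×10^5 s.
In days: 3.04×10^5 s / (86400 s/day) = 3.52 days.

3.5 days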